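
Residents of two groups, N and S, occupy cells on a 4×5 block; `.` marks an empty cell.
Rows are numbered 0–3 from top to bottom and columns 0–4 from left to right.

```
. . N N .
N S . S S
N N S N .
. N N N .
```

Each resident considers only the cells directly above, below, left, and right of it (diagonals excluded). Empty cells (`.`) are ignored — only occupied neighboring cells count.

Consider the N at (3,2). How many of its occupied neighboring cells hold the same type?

Occupied neighbors of (3,2): (2,2)=S, (3,1)=N, (3,3)=N.
Same type (N): 2 of 3.

2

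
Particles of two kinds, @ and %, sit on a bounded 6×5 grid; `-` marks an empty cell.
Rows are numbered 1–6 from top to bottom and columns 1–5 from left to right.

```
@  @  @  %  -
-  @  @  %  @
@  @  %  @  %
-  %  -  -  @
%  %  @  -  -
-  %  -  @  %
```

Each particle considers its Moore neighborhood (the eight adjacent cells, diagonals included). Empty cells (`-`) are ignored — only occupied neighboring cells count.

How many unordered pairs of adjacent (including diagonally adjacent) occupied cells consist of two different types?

20

Scan each occupied cell's neighbors to the right and below (and the two forward diagonals) so each pair is counted once.
Row 1: @(1,1)–@(1,2)= @(1,1)–@(2,2)= @(1,2)–@(1,3)= @(1,2)–@(2,2)= @(1,2)–@(2,3)= @(1,3)–%(1,4)≠ @(1,3)–@(2,3)= @(1,3)–%(2,4)≠ @(1,3)–@(2,2)= %(1,4)–%(2,4)= %(1,4)–@(2,5)≠ %(1,4)–@(2,3)≠  → 4/12 unlike.
Row 2: @(2,2)–@(2,3)= @(2,2)–@(3,2)= @(2,2)–%(3,3)≠ @(2,2)–@(3,1)= @(2,3)–%(2,4)≠ @(2,3)–%(3,3)≠ @(2,3)–@(3,4)= @(2,3)–@(3,2)= %(2,4)–@(2,5)≠ %(2,4)–@(3,4)≠ %(2,4)–%(3,5)= %(2,4)–%(3,3)= @(2,5)–%(3,5)≠ @(2,5)–@(3,4)=  → 6/14 unlike.
Row 3: @(3,1)–@(3,2)= @(3,1)–%(4,2)≠ @(3,2)–%(3,3)≠ @(3,2)–%(4,2)≠ %(3,3)–@(3,4)≠ %(3,3)–%(4,2)= @(3,4)–%(3,5)≠ @(3,4)–@(4,5)= %(3,5)–@(4,5)≠  → 6/9 unlike.
Row 4: %(4,2)–%(5,2)= %(4,2)–@(5,3)≠ %(4,2)–%(5,1)=  → 1/3 unlike.
Row 5: %(5,1)–%(5,2)= %(5,1)–%(6,2)= %(5,2)–@(5,3)≠ %(5,2)–%(6,2)= @(5,3)–@(6,4)= @(5,3)–%(6,2)≠  → 2/6 unlike.
Row 6: @(6,4)–%(6,5)≠  → 1/1 unlike.
Total adjacent occupied pairs: 45; unlike-type pairs: 20.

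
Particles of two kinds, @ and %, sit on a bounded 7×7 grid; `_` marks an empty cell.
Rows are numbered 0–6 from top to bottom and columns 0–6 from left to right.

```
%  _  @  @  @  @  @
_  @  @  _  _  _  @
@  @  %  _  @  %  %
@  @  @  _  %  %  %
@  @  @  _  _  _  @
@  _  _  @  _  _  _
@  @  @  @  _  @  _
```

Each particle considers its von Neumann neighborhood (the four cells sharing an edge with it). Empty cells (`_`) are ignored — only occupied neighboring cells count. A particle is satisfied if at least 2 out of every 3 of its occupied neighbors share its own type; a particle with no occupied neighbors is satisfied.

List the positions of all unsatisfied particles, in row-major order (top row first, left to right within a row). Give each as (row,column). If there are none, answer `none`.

(1,6), (2,2), (2,4), (3,4), (4,6)

Row 0: (0,0)% 0/0 satisfied · (0,2)@ 2/2 satisfied · (0,3)@ 2/2 satisfied · (0,4)@ 2/2 satisfied · (0,5)@ 2/2 satisfied · (0,6)@ 2/2 satisfied
Row 1: (1,1)@ 2/2 satisfied · (1,2)@ 2/3 satisfied · (1,6)@ 1/2 not
Row 2: (2,0)@ 2/2 satisfied · (2,1)@ 3/4 satisfied · (2,2)% 0/3 not · (2,4)@ 0/2 not · (2,5)% 2/3 satisfied · (2,6)% 2/3 satisfied
Row 3: (3,0)@ 3/3 satisfied · (3,1)@ 4/4 satisfied · (3,2)@ 2/3 satisfied · (3,4)% 1/2 not · (3,5)% 3/3 satisfied · (3,6)% 2/3 satisfied
Row 4: (4,0)@ 3/3 satisfied · (4,1)@ 3/3 satisfied · (4,2)@ 2/2 satisfied · (4,6)@ 0/1 not
Row 5: (5,0)@ 2/2 satisfied · (5,3)@ 1/1 satisfied
Row 6: (6,0)@ 2/2 satisfied · (6,1)@ 2/2 satisfied · (6,2)@ 2/2 satisfied · (6,3)@ 2/2 satisfied · (6,5)@ 0/0 satisfied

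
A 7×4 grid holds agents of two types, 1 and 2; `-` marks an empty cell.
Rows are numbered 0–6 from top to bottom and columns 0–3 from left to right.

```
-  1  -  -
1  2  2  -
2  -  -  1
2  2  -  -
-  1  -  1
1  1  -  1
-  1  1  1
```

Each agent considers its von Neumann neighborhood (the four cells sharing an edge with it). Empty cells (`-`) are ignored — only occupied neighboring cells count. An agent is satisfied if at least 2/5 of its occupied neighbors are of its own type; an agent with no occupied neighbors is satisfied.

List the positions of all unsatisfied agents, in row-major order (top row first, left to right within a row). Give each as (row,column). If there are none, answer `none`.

Row 0: (0,1)1 0/1 ✗
Row 1: (1,0)1 0/2 ✗ · (1,1)2 1/3 ✗ · (1,2)2 1/1 ✓
Row 2: (2,0)2 1/2 ✓ · (2,3)1 0/0 ✓
Row 3: (3,0)2 2/2 ✓ · (3,1)2 1/2 ✓
Row 4: (4,1)1 1/2 ✓ · (4,3)1 1/1 ✓
Row 5: (5,0)1 1/1 ✓ · (5,1)1 3/3 ✓ · (5,3)1 2/2 ✓
Row 6: (6,1)1 2/2 ✓ · (6,2)1 2/2 ✓ · (6,3)1 2/2 ✓

(0,1), (1,0), (1,1)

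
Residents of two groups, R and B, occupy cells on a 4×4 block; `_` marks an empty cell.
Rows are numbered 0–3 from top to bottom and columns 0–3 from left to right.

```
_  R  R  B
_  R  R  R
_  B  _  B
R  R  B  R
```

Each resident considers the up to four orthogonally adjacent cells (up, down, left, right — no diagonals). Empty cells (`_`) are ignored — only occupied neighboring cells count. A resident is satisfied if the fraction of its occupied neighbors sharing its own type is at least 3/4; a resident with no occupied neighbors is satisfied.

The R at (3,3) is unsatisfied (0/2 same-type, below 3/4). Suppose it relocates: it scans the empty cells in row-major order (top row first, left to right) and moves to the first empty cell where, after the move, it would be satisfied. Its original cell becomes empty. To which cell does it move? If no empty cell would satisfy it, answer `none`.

Vacating (3,3). Empty cells in order:
  (0,0): 1/1 same-type → satisfied — stop here.

(0,0)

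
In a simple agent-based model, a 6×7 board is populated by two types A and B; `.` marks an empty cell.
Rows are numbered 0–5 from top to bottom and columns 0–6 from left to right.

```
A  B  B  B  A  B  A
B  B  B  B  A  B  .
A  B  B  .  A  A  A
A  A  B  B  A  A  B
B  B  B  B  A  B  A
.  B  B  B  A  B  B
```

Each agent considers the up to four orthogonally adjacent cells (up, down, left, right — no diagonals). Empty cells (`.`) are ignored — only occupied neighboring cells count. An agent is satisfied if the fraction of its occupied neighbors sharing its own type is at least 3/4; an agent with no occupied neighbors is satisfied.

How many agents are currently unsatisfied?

(0,0)A 0/2 ✗
(0,1)B 2/3 ✗
(0,2)B 3/3 ✓
(0,3)B 2/3 ✗
(0,4)A 1/3 ✗
(0,5)B 1/3 ✗
(0,6)A 0/1 ✗
(1,0)B 1/3 ✗
(1,1)B 4/4 ✓
(1,2)B 4/4 ✓
(1,3)B 2/3 ✗
(1,4)A 2/4 ✗
(1,5)B 1/3 ✗
(2,0)A 1/3 ✗
(2,1)B 2/4 ✗
(2,2)B 3/3 ✓
(2,4)A 3/3 ✓
(2,5)A 3/4 ✓
(2,6)A 1/2 ✗
(3,0)A 2/3 ✗
(3,1)A 1/4 ✗
(3,2)B 3/4 ✓
(3,3)B 2/3 ✗
(3,4)A 3/4 ✓
(3,5)A 2/4 ✗
(3,6)B 0/3 ✗
(4,0)B 1/2 ✗
(4,1)B 3/4 ✓
(4,2)B 4/4 ✓
(4,3)B 3/4 ✓
(4,4)A 2/4 ✗
(4,5)B 1/4 ✗
(4,6)A 0/3 ✗
(5,1)B 2/2 ✓
(5,2)B 3/3 ✓
(5,3)B 2/3 ✗
(5,4)A 1/3 ✗
(5,5)B 2/3 ✗
(5,6)B 1/2 ✗
Unsatisfied: (0,0), (0,1), (0,3), (0,4), (0,5), (0,6), (1,0), (1,3), (1,4), (1,5), (2,0), (2,1), (2,6), (3,0), (3,1), (3,3), (3,5), (3,6), (4,0), (4,4), (4,5), (4,6), (5,3), (5,4), (5,5), (5,6) — 26 in total.

26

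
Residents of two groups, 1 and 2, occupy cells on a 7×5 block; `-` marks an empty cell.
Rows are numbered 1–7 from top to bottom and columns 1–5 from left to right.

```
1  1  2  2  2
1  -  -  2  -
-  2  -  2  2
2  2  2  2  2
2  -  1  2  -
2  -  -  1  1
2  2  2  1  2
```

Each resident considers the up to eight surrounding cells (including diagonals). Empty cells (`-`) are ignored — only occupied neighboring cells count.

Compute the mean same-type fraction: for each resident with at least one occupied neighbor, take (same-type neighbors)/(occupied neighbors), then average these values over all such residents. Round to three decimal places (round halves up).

0.760

Row 1: (1,1)1 2/2 · (1,2)1 2/3 · (1,3)2 2/3 · (1,4)2 3/3 · (1,5)2 2/2
Row 2: (2,1)1 2/3 · (2,4)2 5/5
Row 3: (3,2)2 3/4 · (3,4)2 5/5 · (3,5)2 4/4
Row 4: (4,1)2 3/3 · (4,2)2 4/5 · (4,3)2 5/6 · (4,4)2 5/6 · (4,5)2 4/4
Row 5: (5,1)2 3/3 · (5,3)1 1/5 · (5,4)2 3/6
Row 6: (6,1)2 3/3 · (6,4)1 3/6 · (6,5)1 2/4
Row 7: (7,1)2 2/2 · (7,2)2 3/3 · (7,3)2 1/3 · (7,4)1 2/4 · (7,5)2 0/3
Sum over 26 residents: 2/2 + 2/3 + 2/3 + 3/3 + 2/2 + 2/3 + 5/5 + 3/4 + 5/5 + 4/4 + 3/3 + 4/5 + 5/6 + 5/6 + 4/4 + 3/3 + 1/5 + 3/6 + 3/3 + 3/6 + 2/4 + 2/2 + 3/3 + 1/3 + 2/4 + 0/3 = 79/4; mean = 79/4 ÷ 26 = 79/104 = 0.759615… → 0.760.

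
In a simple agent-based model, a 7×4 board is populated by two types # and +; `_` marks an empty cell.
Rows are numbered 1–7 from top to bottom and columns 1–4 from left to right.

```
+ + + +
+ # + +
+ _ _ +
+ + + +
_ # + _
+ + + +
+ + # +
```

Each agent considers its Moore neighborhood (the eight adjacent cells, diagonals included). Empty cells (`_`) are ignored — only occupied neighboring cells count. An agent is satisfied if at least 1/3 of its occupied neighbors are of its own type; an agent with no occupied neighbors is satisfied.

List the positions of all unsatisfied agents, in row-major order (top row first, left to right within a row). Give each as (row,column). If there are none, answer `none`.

(1,1)+ 2/3 satisfied
(1,2)+ 4/5 satisfied
(1,3)+ 4/5 satisfied
(1,4)+ 3/3 satisfied
(2,1)+ 3/4 satisfied
(2,2)# 0/6 not
(2,3)+ 5/6 satisfied
(2,4)+ 4/4 satisfied
(3,1)+ 3/4 satisfied
(3,4)+ 4/4 satisfied
(4,1)+ 2/3 satisfied
(4,2)+ 4/5 satisfied
(4,3)+ 4/5 satisfied
(4,4)+ 3/3 satisfied
(5,2)# 0/7 not
(5,3)+ 6/7 satisfied
(6,1)+ 3/4 satisfied
(6,2)+ 5/7 satisfied
(6,3)+ 5/7 satisfied
(6,4)+ 3/4 satisfied
(7,1)+ 3/3 satisfied
(7,2)+ 4/5 satisfied
(7,3)# 0/5 not
(7,4)+ 2/3 satisfied

(2,2), (5,2), (7,3)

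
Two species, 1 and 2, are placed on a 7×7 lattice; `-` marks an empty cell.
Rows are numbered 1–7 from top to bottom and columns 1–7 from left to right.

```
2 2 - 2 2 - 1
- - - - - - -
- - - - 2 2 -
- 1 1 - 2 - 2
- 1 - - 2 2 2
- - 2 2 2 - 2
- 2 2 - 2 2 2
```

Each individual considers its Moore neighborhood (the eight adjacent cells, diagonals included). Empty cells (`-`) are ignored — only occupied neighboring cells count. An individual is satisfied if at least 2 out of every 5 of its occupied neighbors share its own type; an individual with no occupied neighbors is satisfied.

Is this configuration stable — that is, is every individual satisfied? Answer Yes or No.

Row 1: (1,1)2 1/1 satisfied · (1,2)2 1/1 satisfied · (1,4)2 1/1 satisfied · (1,5)2 1/1 satisfied · (1,7)1 0/0 satisfied
Row 3: (3,5)2 2/2 satisfied · (3,6)2 3/3 satisfied
Row 4: (4,2)1 2/2 satisfied · (4,3)1 2/2 satisfied · (4,5)2 4/4 satisfied · (4,7)2 3/3 satisfied
Row 5: (5,2)1 2/3 satisfied · (5,5)2 4/4 satisfied · (5,6)2 6/6 satisfied · (5,7)2 3/3 satisfied
Row 6: (6,3)2 3/4 satisfied · (6,4)2 5/5 satisfied · (6,5)2 5/5 satisfied · (6,7)2 4/4 satisfied
Row 7: (7,2)2 2/2 satisfied · (7,3)2 3/3 satisfied · (7,5)2 3/3 satisfied · (7,6)2 4/4 satisfied · (7,7)2 2/2 satisfied
All meet the threshold, so the configuration is stable.

Yes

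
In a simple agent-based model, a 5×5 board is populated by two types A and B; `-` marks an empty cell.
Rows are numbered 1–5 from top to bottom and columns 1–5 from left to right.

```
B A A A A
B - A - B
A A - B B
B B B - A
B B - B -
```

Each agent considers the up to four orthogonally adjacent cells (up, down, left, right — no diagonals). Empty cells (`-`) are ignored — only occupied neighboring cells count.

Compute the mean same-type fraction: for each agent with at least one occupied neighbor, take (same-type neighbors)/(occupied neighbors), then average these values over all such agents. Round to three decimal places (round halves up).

0.690

(1,1)B 1/2
(1,2)A 1/2
(1,3)A 3/3
(1,4)A 2/2
(1,5)A 1/2
(2,1)B 1/2
(2,3)A 1/1
(2,5)B 1/2
(3,1)A 1/3
(3,2)A 1/2
(3,4)B 1/1
(3,5)B 2/3
(4,1)B 2/3
(4,2)B 3/4
(4,3)B 1/1
(4,5)A 0/1
(5,1)B 2/2
(5,2)B 2/2
(5,4)B — no occupied neighbors
Sum over 18 agents: 1/2 + 1/2 + 3/3 + 2/2 + 1/2 + 1/2 + 1/1 + 1/2 + 1/3 + 1/2 + 1/1 + 2/3 + 2/3 + 3/4 + 1/1 + 0/1 + 2/2 + 2/2 = 149/12; mean = 149/12 ÷ 18 = 149/216 = 0.689814… → 0.690.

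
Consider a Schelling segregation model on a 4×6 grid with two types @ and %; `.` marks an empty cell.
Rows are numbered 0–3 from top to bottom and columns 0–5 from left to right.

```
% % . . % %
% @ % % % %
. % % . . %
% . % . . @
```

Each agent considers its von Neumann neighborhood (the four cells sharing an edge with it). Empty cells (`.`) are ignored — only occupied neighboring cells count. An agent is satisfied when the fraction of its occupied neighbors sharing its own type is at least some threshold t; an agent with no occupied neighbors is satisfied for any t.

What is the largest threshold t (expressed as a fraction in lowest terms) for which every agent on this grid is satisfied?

Row 0: (0,0)% 2/2 · (0,1)% 1/2 · (0,4)% 2/2 · (0,5)% 2/2
Row 1: (1,0)% 1/2 · (1,1)@ 0/4 · (1,2)% 2/3 · (1,3)% 2/2 · (1,4)% 3/3 · (1,5)% 3/3
Row 2: (2,1)% 1/2 · (2,2)% 3/3 · (2,5)% 1/2
Row 3: (3,0)% — no occupied neighbors · (3,2)% 1/1 · (3,5)@ 0/1
The smallest same-type fraction is 0/4 at (1,1), which reduces to 0/1. Any threshold above that leaves this agent unsatisfied.

0/1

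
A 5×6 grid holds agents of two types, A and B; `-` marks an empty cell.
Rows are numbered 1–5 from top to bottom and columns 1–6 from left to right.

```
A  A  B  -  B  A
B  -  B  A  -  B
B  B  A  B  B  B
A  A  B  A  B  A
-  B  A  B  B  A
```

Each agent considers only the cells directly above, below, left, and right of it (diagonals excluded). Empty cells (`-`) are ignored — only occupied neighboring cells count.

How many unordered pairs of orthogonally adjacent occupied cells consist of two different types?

24

Scan each occupied cell's neighbors to the right and below so each pair is counted once.
From row 1: 4 unlike of 6 pairs (running 4/6).
From row 2: 3 unlike of 5 pairs (running 7/11).
From row 3: 7 unlike of 11 pairs (running 14/22).
From row 4: 7 unlike of 10 pairs (running 21/32).
From row 5: 3 unlike of 4 pairs (running 24/36).
Total adjacent occupied pairs: 36; unlike-type pairs: 24.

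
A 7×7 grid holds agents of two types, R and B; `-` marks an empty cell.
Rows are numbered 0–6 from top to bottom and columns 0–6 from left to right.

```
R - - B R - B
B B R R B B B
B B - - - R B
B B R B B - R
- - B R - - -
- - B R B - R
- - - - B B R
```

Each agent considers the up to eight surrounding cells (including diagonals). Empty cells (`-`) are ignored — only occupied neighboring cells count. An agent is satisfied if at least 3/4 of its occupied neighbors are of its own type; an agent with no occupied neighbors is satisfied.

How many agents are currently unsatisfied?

24

(0,0)R 0/2 not
(0,3)B 1/4 not
(0,4)R 1/4 not
(0,6)B 2/2 satisfied
(1,0)B 3/4 satisfied
(1,1)B 3/5 not
(1,2)R 1/4 not
(1,3)R 2/4 not
(1,4)B 2/5 not
(1,5)B 4/6 not
(1,6)B 3/4 satisfied
(2,0)B 5/5 satisfied
(2,1)B 5/7 not
(2,5)R 1/6 not
(2,6)B 2/4 not
(3,0)B 3/3 satisfied
(3,1)B 4/5 satisfied
(3,2)R 1/5 not
(3,3)B 2/4 not
(3,4)B 1/3 not
(3,6)R 1/2 not
(4,2)B 3/6 not
(4,3)R 2/7 not
(5,2)B 1/3 not
(5,3)R 1/5 not
(5,4)B 2/4 not
(5,6)R 1/2 not
(6,4)B 2/3 not
(6,5)B 2/4 not
(6,6)R 1/2 not
Unsatisfied: (0,0), (0,3), (0,4), (1,1), (1,2), (1,3), (1,4), (1,5), (2,1), (2,5), (2,6), (3,2), (3,3), (3,4), (3,6), (4,2), (4,3), (5,2), (5,3), (5,4), (5,6), (6,4), (6,5), (6,6) — 24 in total.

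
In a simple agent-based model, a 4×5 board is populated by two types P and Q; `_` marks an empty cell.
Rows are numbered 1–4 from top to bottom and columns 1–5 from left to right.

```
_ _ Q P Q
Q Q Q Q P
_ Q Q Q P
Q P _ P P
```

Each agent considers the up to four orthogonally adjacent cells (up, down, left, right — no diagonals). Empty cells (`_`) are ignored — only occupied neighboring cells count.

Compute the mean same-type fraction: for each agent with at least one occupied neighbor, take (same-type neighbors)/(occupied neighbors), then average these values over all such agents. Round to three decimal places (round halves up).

Row 1: (1,3)Q 1/2 · (1,4)P 0/3 · (1,5)Q 0/2
Row 2: (2,1)Q 1/1 · (2,2)Q 3/3 · (2,3)Q 4/4 · (2,4)Q 2/4 · (2,5)P 1/3
Row 3: (3,2)Q 2/3 · (3,3)Q 3/3 · (3,4)Q 2/4 · (3,5)P 2/3
Row 4: (4,1)Q 0/1 · (4,2)P 0/2 · (4,4)P 1/2 · (4,5)P 2/2
Sum over 16 agents: 1/2 + 0/3 + 0/2 + 1/1 + 3/3 + 4/4 + 2/4 + 1/3 + 2/3 + 3/3 + 2/4 + 2/3 + 0/1 + 0/2 + 1/2 + 2/2 = 26/3; mean = 26/3 ÷ 16 = 13/24 = 0.541666… → 0.542.

0.542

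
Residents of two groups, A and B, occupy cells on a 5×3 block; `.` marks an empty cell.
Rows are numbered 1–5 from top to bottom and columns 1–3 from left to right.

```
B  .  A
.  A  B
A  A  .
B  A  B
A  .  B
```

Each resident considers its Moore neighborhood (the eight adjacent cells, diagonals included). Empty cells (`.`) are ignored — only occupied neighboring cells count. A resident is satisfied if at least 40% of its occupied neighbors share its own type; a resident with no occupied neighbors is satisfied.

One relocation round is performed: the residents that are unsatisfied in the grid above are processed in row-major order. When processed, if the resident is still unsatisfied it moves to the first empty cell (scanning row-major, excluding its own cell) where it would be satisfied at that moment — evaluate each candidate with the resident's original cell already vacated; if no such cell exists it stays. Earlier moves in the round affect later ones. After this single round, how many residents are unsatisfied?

4

Initially unsatisfied (in order): (1,1), (2,3), (4,1), (4,3).
  (1,1) → (3,3).
  (2,3) → (5,2).
  (4,1): no empty cell satisfies it; stays.
  (4,3): now satisfied by earlier moves; stays.
Resulting grid:
. . A
. A .
A A B
B A B
A B B
Unsatisfied now: (3,3), (4,1), (4,2), (5,1).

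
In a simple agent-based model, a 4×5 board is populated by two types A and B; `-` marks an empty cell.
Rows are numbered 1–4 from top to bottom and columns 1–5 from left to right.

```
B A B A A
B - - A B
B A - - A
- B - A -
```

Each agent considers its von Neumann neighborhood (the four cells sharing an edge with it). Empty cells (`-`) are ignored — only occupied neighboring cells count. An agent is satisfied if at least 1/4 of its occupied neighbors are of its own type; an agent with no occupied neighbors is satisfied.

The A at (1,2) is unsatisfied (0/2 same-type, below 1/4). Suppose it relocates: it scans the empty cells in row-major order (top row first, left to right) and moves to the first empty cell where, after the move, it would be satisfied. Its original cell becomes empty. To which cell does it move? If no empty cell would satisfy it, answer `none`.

(2,2)

Vacating (1,2). Empty cells in order:
  (2,2): 1/2 same-type → satisfied — stop here.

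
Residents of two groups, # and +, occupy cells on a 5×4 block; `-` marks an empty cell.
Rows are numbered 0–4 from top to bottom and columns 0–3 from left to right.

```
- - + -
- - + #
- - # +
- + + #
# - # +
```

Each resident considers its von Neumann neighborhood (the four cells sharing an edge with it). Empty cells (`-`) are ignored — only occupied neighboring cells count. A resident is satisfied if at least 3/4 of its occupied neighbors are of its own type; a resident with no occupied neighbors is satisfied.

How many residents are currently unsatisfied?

8

Row 0: (0,2)+ 1/1 ok
Row 1: (1,2)+ 1/3 unhappy · (1,3)# 0/2 unhappy
Row 2: (2,2)# 0/3 unhappy · (2,3)+ 0/3 unhappy
Row 3: (3,1)+ 1/1 ok · (3,2)+ 1/4 unhappy · (3,3)# 0/3 unhappy
Row 4: (4,0)# 0/0 ok · (4,2)# 0/2 unhappy · (4,3)+ 0/2 unhappy
Unsatisfied: (1,2), (1,3), (2,2), (2,3), (3,2), (3,3), (4,2), (4,3) — 8 in total.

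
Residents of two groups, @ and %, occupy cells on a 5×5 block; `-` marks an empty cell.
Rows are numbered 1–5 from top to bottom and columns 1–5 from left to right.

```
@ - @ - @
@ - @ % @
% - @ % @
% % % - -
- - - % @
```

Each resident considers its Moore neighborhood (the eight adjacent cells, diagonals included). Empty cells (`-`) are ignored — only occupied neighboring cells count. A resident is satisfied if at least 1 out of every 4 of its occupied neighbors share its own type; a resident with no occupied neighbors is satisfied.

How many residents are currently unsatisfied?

Row 1: (1,1)@ 1/1 ok · (1,3)@ 1/2 ok · (1,5)@ 1/2 ok
Row 2: (2,1)@ 1/2 ok · (2,3)@ 2/4 ok · (2,4)% 1/7 unhappy · (2,5)@ 2/4 ok
Row 3: (3,1)% 2/3 ok · (3,3)@ 1/5 unhappy · (3,4)% 2/6 ok · (3,5)@ 1/3 ok
Row 4: (4,1)% 2/2 ok · (4,2)% 3/4 ok · (4,3)% 3/4 ok
Row 5: (5,4)% 1/2 ok · (5,5)@ 0/1 unhappy
Unsatisfied: (2,4), (3,3), (5,5) — 3 in total.

3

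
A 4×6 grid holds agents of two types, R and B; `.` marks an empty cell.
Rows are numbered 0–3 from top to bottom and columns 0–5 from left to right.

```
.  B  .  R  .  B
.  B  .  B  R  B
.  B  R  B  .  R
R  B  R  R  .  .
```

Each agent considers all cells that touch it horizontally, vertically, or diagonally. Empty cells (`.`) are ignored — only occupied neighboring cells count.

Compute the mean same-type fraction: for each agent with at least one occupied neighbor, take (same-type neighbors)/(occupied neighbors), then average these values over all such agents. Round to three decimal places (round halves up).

0.419

(0,1)B 1/1
(0,3)R 1/2
(0,5)B 1/2
(1,1)B 2/3
(1,3)B 1/4
(1,4)R 2/6
(1,5)B 1/3
(2,1)B 2/5
(2,2)R 2/7
(2,3)B 1/5
(2,5)R 1/2
(3,0)R 0/2
(3,1)B 1/4
(3,2)R 2/5
(3,3)R 2/3
Sum over 15 agents: 1/1 + 1/2 + 1/2 + 2/3 + 1/4 + 2/6 + 1/3 + 2/5 + 2/7 + 1/5 + 1/2 + 0/2 + 1/4 + 2/5 + 2/3 = 44/7; mean = 44/7 ÷ 15 = 44/105 = 0.419047… → 0.419.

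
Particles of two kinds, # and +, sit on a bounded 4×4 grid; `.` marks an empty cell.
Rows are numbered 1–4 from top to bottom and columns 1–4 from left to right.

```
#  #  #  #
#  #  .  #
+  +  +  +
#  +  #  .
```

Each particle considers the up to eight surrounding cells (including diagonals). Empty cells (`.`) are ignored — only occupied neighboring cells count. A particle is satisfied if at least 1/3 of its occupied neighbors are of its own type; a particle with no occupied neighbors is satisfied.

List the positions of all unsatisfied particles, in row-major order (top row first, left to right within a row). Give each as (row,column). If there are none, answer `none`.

(4,1), (4,3)

(1,1)# 3/3 satisfied
(1,2)# 4/4 satisfied
(1,3)# 4/4 satisfied
(1,4)# 2/2 satisfied
(2,1)# 3/5 satisfied
(2,2)# 4/7 satisfied
(2,4)# 2/4 satisfied
(3,1)+ 2/5 satisfied
(3,2)+ 3/7 satisfied
(3,3)+ 3/6 satisfied
(3,4)+ 1/3 satisfied
(4,1)# 0/3 not
(4,2)+ 3/5 satisfied
(4,3)# 0/4 not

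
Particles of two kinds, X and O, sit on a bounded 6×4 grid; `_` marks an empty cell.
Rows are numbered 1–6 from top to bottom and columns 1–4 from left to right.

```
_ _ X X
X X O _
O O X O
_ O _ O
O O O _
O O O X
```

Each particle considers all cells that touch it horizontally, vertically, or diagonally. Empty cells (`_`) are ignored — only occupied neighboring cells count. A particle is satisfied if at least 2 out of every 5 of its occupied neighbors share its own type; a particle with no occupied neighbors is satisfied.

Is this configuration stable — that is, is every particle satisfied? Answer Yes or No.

Row 1: (1,3)X 2/3 satisfied · (1,4)X 1/2 satisfied
Row 2: (2,1)X 1/3 not · (2,2)X 3/6 satisfied · (2,3)O 2/6 not
Row 3: (3,1)O 2/4 satisfied · (3,2)O 3/6 satisfied · (3,3)X 1/6 not · (3,4)O 2/3 satisfied
Row 4: (4,2)O 5/6 satisfied · (4,4)O 2/3 satisfied
Row 5: (5,1)O 4/4 satisfied · (5,2)O 6/6 satisfied · (5,3)O 5/6 satisfied
Row 6: (6,1)O 3/3 satisfied · (6,2)O 5/5 satisfied · (6,3)O 3/4 satisfied · (6,4)X 0/2 not
For instance (2,1) has only 1/3 same-type neighbors, below 2/5.

No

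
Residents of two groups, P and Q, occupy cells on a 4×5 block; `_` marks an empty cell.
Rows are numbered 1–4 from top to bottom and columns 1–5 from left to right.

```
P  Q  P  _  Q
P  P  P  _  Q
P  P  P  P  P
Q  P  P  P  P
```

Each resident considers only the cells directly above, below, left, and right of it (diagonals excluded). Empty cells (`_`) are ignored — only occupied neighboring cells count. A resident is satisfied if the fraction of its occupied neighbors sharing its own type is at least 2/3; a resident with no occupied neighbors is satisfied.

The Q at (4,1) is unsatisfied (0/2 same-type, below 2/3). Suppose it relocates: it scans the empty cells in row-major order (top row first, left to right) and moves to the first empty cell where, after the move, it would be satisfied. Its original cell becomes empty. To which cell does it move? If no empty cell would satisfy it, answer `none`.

Vacating (4,1). Empty cells in order:
  (1,4): 1/2 same-type → still unsatisfied.
  (2,4): 1/3 same-type → still unsatisfied.

none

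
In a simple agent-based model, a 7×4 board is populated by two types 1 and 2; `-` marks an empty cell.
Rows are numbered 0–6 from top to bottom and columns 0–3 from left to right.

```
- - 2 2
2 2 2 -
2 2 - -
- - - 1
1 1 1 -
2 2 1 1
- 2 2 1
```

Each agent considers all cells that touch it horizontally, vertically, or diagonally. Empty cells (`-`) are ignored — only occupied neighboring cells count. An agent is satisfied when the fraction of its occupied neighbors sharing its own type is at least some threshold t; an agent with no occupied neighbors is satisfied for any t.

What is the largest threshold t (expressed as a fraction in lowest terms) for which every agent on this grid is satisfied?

Row 0: (0,2)2 3/3 · (0,3)2 2/2
Row 1: (1,0)2 3/3 · (1,1)2 5/5 · (1,2)2 4/4
Row 2: (2,0)2 3/3 · (2,1)2 4/4
Row 3: (3,3)1 1/1
Row 4: (4,0)1 1/3 · (4,1)1 3/5 · (4,2)1 4/5
Row 5: (5,0)2 2/4 · (5,1)2 3/7 · (5,2)1 4/7 · (5,3)1 3/4
Row 6: (6,1)2 3/4 · (6,2)2 2/5 · (6,3)1 2/3
The smallest same-type fraction is 1/3 at (4,0), which reduces to 1/3. Any threshold above that leaves this agent unsatisfied.

1/3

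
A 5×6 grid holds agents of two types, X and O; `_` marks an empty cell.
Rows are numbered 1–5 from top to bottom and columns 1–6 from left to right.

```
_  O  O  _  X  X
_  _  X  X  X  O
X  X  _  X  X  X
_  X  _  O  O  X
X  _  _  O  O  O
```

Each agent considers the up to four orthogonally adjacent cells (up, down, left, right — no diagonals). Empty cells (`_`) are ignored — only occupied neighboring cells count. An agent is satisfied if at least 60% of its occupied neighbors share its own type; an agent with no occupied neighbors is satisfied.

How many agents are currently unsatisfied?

7

Row 1: (1,2)O 1/1 ✓ · (1,3)O 1/2 ✗ · (1,5)X 2/2 ✓ · (1,6)X 1/2 ✗
Row 2: (2,3)X 1/2 ✗ · (2,4)X 3/3 ✓ · (2,5)X 3/4 ✓ · (2,6)O 0/3 ✗
Row 3: (3,1)X 1/1 ✓ · (3,2)X 2/2 ✓ · (3,4)X 2/3 ✓ · (3,5)X 3/4 ✓ · (3,6)X 2/3 ✓
Row 4: (4,2)X 1/1 ✓ · (4,4)O 2/3 ✓ · (4,5)O 2/4 ✗ · (4,6)X 1/3 ✗
Row 5: (5,1)X 0/0 ✓ · (5,4)O 2/2 ✓ · (5,5)O 3/3 ✓ · (5,6)O 1/2 ✗
Unsatisfied: (1,3), (1,6), (2,3), (2,6), (4,5), (4,6), (5,6) — 7 in total.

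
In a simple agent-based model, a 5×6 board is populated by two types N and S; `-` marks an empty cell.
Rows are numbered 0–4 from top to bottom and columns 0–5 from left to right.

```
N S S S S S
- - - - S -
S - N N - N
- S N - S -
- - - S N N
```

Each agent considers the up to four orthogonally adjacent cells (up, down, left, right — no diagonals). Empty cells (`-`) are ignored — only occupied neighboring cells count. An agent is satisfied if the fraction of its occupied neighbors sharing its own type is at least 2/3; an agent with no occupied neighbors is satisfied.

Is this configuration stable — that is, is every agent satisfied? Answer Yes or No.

No

Row 0: (0,0)N 0/1 unhappy · (0,1)S 1/2 unhappy · (0,2)S 2/2 ok · (0,3)S 2/2 ok · (0,4)S 3/3 ok · (0,5)S 1/1 ok
Row 1: (1,4)S 1/1 ok
Row 2: (2,0)S 0/0 ok · (2,2)N 2/2 ok · (2,3)N 1/1 ok · (2,5)N 0/0 ok
Row 3: (3,1)S 0/1 unhappy · (3,2)N 1/2 unhappy · (3,4)S 0/1 unhappy
Row 4: (4,3)S 0/1 unhappy · (4,4)N 1/3 unhappy · (4,5)N 1/1 ok
For instance (0,0) has only 0/1 same-type neighbors, below 2/3.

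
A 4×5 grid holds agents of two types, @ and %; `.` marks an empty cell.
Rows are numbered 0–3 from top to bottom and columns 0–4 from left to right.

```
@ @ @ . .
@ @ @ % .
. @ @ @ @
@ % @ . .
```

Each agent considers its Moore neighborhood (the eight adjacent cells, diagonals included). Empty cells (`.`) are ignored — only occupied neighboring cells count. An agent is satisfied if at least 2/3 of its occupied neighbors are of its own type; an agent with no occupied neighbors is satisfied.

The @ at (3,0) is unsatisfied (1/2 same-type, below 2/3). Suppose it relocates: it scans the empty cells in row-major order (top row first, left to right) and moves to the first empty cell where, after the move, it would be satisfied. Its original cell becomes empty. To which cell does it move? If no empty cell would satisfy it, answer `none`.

Vacating (3,0). Empty cells in order:
  (0,3): 2/3 same-type → satisfied — stop here.

(0,3)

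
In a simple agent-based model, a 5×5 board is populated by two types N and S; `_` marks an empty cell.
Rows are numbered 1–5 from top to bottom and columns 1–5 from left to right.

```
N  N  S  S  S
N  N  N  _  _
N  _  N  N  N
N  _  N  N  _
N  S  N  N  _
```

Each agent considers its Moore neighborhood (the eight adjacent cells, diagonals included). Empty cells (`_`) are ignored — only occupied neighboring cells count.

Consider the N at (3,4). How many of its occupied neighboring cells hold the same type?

5

Occupied neighbors of (3,4): (2,3)=N, (3,3)=N, (3,5)=N, (4,3)=N, (4,4)=N.
Same type (N): 5 of 5.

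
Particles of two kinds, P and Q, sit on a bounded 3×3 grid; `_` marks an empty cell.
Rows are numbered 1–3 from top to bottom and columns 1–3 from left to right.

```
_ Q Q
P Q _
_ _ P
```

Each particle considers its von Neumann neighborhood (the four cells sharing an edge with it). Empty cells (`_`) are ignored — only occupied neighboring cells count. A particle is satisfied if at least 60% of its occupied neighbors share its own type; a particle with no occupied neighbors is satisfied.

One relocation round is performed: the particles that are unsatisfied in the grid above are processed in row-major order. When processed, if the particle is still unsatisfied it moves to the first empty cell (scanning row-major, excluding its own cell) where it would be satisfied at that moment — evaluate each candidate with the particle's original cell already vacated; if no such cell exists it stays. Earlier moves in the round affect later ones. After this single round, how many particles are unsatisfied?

0

Initially unsatisfied (in order): (2,1), (2,2).
  (2,1) → (3,1).
  (2,2): now satisfied by earlier moves; stays.
Resulting grid:
_ Q Q
_ Q _
P _ P
All satisfied now.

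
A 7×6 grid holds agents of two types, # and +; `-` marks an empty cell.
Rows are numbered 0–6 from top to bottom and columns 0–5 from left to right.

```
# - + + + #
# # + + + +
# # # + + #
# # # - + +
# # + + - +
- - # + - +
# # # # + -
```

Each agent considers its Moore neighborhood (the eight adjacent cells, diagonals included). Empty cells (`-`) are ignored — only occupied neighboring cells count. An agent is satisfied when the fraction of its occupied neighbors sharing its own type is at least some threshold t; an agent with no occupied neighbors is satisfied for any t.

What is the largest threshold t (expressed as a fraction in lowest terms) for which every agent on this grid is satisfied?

(0,0)# 2/2
(0,2)+ 3/4
(0,3)+ 5/5
(0,4)+ 4/5
(0,5)# 0/3
(1,0)# 4/4
(1,1)# 5/7
(1,2)+ 4/7
(1,3)+ 7/8
(1,4)+ 6/8
(1,5)+ 3/5
(2,0)# 5/5
(2,1)# 7/8
(2,2)# 4/7
(2,3)+ 5/7
(2,4)+ 6/7
(2,5)# 0/5
(3,0)# 5/5
(3,1)# 7/8
(3,2)# 4/7
(3,4)+ 5/6
(3,5)+ 3/4
(4,0)# 3/3
(4,1)# 5/6
(4,2)+ 2/6
(4,3)+ 3/5
(4,5)+ 3/3
(5,2)# 4/7
(5,3)+ 3/6
(5,5)+ 2/2
(6,0)# 1/1
(6,1)# 3/3
(6,2)# 3/4
(6,3)# 2/4
(6,4)+ 2/3
The smallest same-type fraction is 0/3 at (0,5), which reduces to 0/1. Any threshold above that leaves this agent unsatisfied.

0/1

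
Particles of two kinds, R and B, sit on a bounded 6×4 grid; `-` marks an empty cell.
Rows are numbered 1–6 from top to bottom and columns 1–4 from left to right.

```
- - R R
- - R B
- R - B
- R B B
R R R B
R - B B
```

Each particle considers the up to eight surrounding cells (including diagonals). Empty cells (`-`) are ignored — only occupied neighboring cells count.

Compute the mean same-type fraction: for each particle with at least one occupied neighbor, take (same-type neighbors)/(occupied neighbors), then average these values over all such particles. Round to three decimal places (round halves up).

Row 1: (1,3)R 2/3 · (1,4)R 2/3
Row 2: (2,3)R 3/5 · (2,4)B 1/4
Row 3: (3,2)R 2/3 · (3,4)B 3/4
Row 4: (4,2)R 4/5 · (4,3)B 3/7 · (4,4)B 3/4
Row 5: (5,1)R 3/3 · (5,2)R 4/6 · (5,3)R 2/7 · (5,4)B 4/5
Row 6: (6,1)R 2/2 · (6,3)B 2/4 · (6,4)B 2/3
Sum over 16 particles: 2/3 + 2/3 + 3/5 + 1/4 + 2/3 + 3/4 + 4/5 + 3/7 + 3/4 + 3/3 + 4/6 + 2/7 + 4/5 + 2/2 + 2/4 + 2/3 = 4409/420; mean = 4409/420 ÷ 16 = 4409/6720 = 0.656101… → 0.656.

0.656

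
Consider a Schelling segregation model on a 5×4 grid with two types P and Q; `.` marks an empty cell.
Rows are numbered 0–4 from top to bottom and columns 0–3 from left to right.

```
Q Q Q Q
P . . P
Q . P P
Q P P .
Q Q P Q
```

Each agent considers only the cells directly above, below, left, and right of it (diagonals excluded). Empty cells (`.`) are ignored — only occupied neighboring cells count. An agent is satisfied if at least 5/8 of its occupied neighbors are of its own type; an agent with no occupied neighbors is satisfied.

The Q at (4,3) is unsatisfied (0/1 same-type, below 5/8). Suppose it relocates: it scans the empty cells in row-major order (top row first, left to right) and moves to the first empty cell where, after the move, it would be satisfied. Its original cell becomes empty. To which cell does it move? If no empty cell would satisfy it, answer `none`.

none

Vacating (4,3). Empty cells in order:
  (1,1): 1/2 same-type → still unsatisfied.
  (1,2): 1/3 same-type → still unsatisfied.
  (2,1): 1/3 same-type → still unsatisfied.
  (3,3): 0/2 same-type → still unsatisfied.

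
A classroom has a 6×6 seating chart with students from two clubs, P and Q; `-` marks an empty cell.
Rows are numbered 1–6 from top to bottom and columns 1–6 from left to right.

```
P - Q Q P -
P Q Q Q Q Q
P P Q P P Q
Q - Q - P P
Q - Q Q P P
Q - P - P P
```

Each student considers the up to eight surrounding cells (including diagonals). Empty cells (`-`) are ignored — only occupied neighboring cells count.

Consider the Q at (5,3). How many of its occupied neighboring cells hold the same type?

2

Occupied neighbors of (5,3): (4,3)=Q, (5,4)=Q, (6,3)=P.
Same type (Q): 2 of 3.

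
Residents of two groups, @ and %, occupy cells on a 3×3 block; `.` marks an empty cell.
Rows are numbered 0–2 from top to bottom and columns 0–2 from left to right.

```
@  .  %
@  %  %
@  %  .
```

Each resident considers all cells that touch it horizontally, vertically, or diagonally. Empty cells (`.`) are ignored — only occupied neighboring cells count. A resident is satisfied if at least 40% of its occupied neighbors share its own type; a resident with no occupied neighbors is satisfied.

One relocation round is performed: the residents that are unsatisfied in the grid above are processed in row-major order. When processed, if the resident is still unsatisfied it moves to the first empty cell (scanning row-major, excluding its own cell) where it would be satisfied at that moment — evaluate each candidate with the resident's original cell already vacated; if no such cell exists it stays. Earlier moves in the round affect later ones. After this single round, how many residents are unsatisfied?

0

Initially unsatisfied (in order): (2,0).
  (2,0) → (0,1).
Resulting grid:
@ @ %
@ % %
. % .
All satisfied now.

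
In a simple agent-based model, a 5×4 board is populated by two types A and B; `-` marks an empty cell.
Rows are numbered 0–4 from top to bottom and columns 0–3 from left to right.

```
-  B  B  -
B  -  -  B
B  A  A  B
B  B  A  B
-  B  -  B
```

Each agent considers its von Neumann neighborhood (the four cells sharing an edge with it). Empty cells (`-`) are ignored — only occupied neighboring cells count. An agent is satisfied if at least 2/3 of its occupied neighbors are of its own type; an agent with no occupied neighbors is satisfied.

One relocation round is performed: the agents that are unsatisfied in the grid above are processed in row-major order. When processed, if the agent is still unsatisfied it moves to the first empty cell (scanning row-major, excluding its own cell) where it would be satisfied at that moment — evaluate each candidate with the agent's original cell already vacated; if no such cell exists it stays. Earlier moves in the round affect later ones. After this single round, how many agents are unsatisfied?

Initially unsatisfied (in order): (2,1), (3,1), (3,2).
  (2,1): no empty cell satisfies it; stays.
  (3,1) → (0,0).
  (3,2): no empty cell satisfies it; stays.
Resulting grid:
B B B -
B - - B
B A A B
B - A B
- B - B
Unsatisfied now: (2,1), (3,2).

2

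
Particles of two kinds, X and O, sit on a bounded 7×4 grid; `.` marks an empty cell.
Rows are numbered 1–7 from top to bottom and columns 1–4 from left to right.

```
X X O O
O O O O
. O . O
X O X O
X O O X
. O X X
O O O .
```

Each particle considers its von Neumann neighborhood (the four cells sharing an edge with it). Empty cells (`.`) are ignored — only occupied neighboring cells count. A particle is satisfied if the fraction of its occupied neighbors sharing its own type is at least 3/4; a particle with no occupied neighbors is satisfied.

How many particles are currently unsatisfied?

Row 1: (1,1)X 1/2 not · (1,2)X 1/3 not · (1,3)O 2/3 not · (1,4)O 2/2 satisfied
Row 2: (2,1)O 1/2 not · (2,2)O 3/4 satisfied · (2,3)O 3/3 satisfied · (2,4)O 3/3 satisfied
Row 3: (3,2)O 2/2 satisfied · (3,4)O 2/2 satisfied
Row 4: (4,1)X 1/2 not · (4,2)O 2/4 not · (4,3)X 0/3 not · (4,4)O 1/3 not
Row 5: (5,1)X 1/2 not · (5,2)O 3/4 satisfied · (5,3)O 1/4 not · (5,4)X 1/3 not
Row 6: (6,2)O 2/3 not · (6,3)X 1/4 not · (6,4)X 2/2 satisfied
Row 7: (7,1)O 1/1 satisfied · (7,2)O 3/3 satisfied · (7,3)O 1/2 not
Unsatisfied: (1,1), (1,2), (1,3), (2,1), (4,1), (4,2), (4,3), (4,4), (5,1), (5,3), (5,4), (6,2), (6,3), (7,3) — 14 in total.

14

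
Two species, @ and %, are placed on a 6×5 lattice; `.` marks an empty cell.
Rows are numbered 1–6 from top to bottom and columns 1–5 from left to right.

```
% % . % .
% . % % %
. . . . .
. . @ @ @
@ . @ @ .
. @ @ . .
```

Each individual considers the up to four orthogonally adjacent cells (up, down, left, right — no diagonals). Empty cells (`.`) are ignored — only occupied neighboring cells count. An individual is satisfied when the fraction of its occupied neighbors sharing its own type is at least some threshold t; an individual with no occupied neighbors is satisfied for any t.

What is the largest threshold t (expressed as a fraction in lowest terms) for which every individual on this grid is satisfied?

Row 1: (1,1)% 2/2 · (1,2)% 1/1 · (1,4)% 1/1
Row 2: (2,1)% 1/1 · (2,3)% 1/1 · (2,4)% 3/3 · (2,5)% 1/1
Row 4: (4,3)@ 2/2 · (4,4)@ 3/3 · (4,5)@ 1/1
Row 5: (5,1)@ — no occupied neighbors · (5,3)@ 3/3 · (5,4)@ 2/2
Row 6: (6,2)@ 1/1 · (6,3)@ 2/2
The smallest same-type fraction is 2/2 at (1,1), which reduces to 1/1. Any threshold above that leaves this individual unsatisfied.

1/1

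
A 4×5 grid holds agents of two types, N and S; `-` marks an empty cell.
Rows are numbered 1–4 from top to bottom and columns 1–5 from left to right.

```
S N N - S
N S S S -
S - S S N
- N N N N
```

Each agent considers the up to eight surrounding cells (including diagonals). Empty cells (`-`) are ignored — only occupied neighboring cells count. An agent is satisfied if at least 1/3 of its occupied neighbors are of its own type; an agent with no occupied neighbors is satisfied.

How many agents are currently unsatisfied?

2

Row 1: (1,1)S 1/3 ✓ · (1,2)N 2/5 ✓ · (1,3)N 1/4 ✗ · (1,5)S 1/1 ✓
Row 2: (2,1)N 1/4 ✗ · (2,2)S 4/7 ✓ · (2,3)S 4/6 ✓ · (2,4)S 4/6 ✓
Row 3: (3,1)S 1/3 ✓ · (3,3)S 4/7 ✓ · (3,4)S 3/7 ✓ · (3,5)N 2/4 ✓
Row 4: (4,2)N 1/3 ✓ · (4,3)N 2/4 ✓ · (4,4)N 3/5 ✓ · (4,5)N 2/3 ✓
Unsatisfied: (1,3), (2,1) — 2 in total.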